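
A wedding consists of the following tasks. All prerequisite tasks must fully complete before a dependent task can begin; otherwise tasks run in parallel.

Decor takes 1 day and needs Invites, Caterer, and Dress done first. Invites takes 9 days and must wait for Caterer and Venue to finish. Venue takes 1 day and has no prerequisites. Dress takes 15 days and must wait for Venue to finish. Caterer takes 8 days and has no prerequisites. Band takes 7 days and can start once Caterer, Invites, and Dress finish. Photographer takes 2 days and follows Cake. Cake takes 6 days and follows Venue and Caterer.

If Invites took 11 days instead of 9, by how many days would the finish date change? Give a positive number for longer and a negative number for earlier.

As given, the longest chain is Caterer→Invites→Band = 8+9+7 = 24, so the finish is 24 days.
Invites is on the critical path; changing it to 11 makes that path 26 days.
No other chain overtakes it, so the finish is 26 days.
Change in finish: 26 − 24 = +2 days.

2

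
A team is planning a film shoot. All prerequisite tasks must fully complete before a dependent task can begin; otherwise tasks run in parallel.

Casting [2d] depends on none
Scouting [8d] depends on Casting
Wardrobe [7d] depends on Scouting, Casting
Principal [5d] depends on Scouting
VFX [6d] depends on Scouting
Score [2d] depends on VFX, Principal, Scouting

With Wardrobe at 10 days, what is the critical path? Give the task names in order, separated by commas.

Baseline: Casting→Scouting→VFX→Score = 2+8+6+2 = 18 → 18 days.
The longest path through Wardrobe is only 17 days, so Wardrobe has float 1.
The binding chain switches to Casting→Scouting→Wardrobe = 2+8+10 = 20; finish 20 days.

Casting, Scouting, Wardrobe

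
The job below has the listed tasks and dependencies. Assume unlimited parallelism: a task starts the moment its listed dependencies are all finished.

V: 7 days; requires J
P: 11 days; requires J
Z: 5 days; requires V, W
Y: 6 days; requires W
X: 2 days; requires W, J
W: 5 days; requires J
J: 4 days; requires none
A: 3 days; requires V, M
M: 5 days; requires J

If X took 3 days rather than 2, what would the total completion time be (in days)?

The binding path is J→V→Z = 4+7+5 = 16; finish at 16 days.
X is off the critical path — its longest chain is 11 days, giving 5 of slack.
The critical path is still J→V→Z; finish is now 16 days.

16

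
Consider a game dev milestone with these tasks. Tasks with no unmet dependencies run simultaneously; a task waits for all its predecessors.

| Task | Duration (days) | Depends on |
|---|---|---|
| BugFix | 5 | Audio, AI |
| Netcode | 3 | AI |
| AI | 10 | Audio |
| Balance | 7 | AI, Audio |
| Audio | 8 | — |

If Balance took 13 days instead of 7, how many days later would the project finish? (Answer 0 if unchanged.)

6

Baseline: Audio→AI→Balance = 8+10+7 = 25 → 25 days.
Since Balance is critical, the +6 change carries straight to that chain (now 31 days).
No other chain overtakes it, so the finish is 31 days.
Change in finish: 31 − 25 = +6 days.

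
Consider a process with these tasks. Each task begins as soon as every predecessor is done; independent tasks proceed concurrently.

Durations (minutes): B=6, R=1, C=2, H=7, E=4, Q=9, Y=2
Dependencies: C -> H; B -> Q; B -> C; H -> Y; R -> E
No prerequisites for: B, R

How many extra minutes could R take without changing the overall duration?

12

The longest chain is B→C→H→Y = 6+2+7+2 = 17; overall finish 17 minutes.
R finishes as early as 1 and must finish by 13.
Float = 17 − 5 = 12.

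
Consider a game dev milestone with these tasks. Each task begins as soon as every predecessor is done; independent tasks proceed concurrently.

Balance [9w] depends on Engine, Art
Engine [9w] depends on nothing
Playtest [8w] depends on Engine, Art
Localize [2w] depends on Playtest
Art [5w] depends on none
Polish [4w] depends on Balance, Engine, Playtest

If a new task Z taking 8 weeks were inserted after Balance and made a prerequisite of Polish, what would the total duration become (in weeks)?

Originally the game dev milestone takes 22 weeks.
With Z inserted, Polish now waits for max(Balance, Engine, Playtest, Z).
New critical path: Engine→Balance→Z→Polish = 9+9+8+4 = 30 ⇒ 30 weeks.

30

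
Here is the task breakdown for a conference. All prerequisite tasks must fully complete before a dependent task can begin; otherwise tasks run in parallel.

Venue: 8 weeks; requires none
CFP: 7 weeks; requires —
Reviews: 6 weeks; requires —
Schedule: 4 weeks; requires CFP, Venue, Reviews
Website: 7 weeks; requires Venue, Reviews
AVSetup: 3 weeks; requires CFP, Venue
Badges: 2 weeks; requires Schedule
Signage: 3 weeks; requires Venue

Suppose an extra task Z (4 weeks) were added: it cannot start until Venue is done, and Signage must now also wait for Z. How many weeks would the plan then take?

Originally the plan takes 15 weeks.
With Z inserted, Signage now waits for max(Venue, Z).
New critical path: Venue→Z→Signage = 8+4+3 = 15 ⇒ 15 weeks.

15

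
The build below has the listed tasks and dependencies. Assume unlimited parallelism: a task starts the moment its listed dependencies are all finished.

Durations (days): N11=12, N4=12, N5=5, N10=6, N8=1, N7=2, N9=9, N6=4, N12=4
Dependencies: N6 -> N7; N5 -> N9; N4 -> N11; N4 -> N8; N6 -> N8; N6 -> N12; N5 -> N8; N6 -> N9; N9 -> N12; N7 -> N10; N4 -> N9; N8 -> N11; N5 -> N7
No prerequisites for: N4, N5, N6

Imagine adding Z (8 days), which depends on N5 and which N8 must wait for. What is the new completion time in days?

Originally the schedule takes 25 days.
With Z inserted, N8 now waits for max(N6, N4, N5, Z).
New critical path: N5→Z→N8→N11 = 5+8+1+12 = 26 ⇒ 26 days.

26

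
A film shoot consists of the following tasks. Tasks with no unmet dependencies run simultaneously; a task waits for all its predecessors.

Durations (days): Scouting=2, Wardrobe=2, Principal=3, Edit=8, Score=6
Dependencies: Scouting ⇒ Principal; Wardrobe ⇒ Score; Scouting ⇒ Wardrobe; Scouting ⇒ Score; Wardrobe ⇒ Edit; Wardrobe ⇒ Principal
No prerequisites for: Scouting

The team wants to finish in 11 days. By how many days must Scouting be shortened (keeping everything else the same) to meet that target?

Current finish: 12 days; target: 11.
Scouting is on every critical path, so each day cut from Scouting cuts the finish by one (this holds down to a finish of 11).
Need 12 − 11 = 1 day off Scouting → Scouting becomes 1 day, finish becomes 11.

1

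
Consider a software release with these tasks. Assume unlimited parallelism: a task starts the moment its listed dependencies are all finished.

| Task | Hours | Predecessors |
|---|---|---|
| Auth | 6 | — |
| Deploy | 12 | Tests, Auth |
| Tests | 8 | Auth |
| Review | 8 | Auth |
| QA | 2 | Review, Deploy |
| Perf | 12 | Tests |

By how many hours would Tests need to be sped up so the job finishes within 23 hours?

Current finish: 28 hours; target: 23.
Tests is on every critical path, so each hour cut from Tests cuts the finish by one (this holds down to a finish of 21).
Need 28 − 23 = 5 hours off Tests → Tests becomes 3 hours, finish becomes 23.

5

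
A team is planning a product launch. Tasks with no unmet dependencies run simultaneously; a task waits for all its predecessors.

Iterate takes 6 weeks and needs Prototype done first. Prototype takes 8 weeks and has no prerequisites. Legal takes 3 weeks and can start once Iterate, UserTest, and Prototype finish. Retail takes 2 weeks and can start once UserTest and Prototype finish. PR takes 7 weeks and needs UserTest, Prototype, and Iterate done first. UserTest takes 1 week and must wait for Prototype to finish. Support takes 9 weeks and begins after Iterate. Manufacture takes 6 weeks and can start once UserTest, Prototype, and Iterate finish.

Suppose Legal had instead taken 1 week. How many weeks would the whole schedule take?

The binding path is Prototype→Iterate→Support = 8+6+9 = 23; finish at 23 weeks.
The longest path through Legal is only 17 weeks, so Legal has float 6.
The critical path is still Prototype→Iterate→Support; finish is now 23 weeks.

23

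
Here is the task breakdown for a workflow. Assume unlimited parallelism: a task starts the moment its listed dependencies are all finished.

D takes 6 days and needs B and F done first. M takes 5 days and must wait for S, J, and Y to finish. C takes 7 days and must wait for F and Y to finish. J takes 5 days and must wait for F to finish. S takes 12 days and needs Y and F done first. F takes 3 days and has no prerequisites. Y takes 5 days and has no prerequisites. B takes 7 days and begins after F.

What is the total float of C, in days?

10

The longest chain is Y→S→M = 5+12+5 = 22; overall finish 22 days.
The longest chain containing C totals 12 days.
Float = 22 − 12 = 10.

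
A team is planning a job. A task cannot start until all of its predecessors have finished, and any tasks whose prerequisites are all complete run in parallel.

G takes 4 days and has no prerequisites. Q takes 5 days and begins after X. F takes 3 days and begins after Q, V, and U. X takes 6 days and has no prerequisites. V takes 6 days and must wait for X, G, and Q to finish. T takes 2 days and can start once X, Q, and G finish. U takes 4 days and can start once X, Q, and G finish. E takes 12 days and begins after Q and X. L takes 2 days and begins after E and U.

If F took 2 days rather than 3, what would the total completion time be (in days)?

As given, the longest chain is X→Q→E→L = 6+5+12+2 = 25, so the finish is 25 days.
F is off the critical path — its longest chain is 20 days, giving 5 of slack.
That remains the longest chain; total 25 days.

25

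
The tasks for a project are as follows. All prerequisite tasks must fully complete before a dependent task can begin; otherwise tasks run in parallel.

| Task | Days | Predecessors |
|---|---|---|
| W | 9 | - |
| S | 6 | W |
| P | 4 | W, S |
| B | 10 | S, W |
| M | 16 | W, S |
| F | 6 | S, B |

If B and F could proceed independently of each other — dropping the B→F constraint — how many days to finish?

31

With the dependency in place, W→S→B→F = 9+6+10+6 = 31 sets the finish at 31 days.
Without B→F, F's earliest start moves from 25 to 15.
New critical path: W→S→M = 9+6+16 = 31 ⇒ 31 days.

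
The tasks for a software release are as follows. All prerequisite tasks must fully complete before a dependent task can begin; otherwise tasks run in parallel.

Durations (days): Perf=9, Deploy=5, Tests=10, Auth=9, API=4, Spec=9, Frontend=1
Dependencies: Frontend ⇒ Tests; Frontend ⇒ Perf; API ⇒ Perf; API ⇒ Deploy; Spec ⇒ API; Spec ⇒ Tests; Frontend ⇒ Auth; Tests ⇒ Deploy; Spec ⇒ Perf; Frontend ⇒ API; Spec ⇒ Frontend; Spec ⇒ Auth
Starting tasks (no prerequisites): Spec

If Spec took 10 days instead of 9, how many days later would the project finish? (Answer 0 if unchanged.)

1

Baseline: Spec→Frontend→Tests→Deploy = 9+1+10+5 = 25 → 25 days.
Spec is on the critical path; changing it to 10 makes that path 26 days.
That remains the longest chain; total 26 days.
Change in finish: 26 − 25 = +1 days.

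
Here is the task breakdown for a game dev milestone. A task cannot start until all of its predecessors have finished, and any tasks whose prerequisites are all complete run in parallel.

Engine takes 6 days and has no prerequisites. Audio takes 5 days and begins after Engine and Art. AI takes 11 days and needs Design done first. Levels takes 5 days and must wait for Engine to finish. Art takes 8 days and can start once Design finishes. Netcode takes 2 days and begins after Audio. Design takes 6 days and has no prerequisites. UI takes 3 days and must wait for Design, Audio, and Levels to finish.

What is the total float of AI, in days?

The longest chain is Design→Art→Audio→UI = 6+8+5+3 = 22; overall finish 22 days.
The longest chain containing AI totals 17 days.
So AI can slip 22 − 17 = 5 days.

5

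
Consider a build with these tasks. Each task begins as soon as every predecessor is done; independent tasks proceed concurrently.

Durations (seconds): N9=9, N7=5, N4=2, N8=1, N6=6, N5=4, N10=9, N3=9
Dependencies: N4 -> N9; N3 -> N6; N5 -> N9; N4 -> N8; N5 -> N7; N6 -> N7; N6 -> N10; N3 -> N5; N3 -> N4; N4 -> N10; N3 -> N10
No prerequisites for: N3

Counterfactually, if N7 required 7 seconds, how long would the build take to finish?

24

Baseline: N3→N6→N10 = 9+6+9 = 24 → 24 seconds.
N7 is off the critical path — its longest chain is 20 seconds, giving 4 of slack.
No other chain overtakes it, so the finish is 24 seconds.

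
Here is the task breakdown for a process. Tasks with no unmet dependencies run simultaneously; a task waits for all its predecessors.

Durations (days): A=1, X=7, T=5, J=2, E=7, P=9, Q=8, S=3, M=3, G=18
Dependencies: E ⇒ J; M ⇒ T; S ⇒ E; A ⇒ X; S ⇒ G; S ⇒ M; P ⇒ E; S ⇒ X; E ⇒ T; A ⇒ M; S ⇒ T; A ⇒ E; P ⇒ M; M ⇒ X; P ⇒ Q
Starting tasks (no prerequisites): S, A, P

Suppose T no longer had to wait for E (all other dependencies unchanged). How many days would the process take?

Original critical path: S→G = 3+18 = 21 ⇒ 21 days.
Without E→T, T's earliest start moves from 16 to 12.
New critical path: S→G = 3+18 = 21 ⇒ 21 days.

21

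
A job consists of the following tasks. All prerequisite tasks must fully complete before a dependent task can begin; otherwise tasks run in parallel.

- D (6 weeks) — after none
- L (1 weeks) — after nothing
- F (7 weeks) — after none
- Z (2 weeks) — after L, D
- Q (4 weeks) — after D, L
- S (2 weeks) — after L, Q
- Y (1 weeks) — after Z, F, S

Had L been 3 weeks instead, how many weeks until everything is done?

As given, the longest chain is D→Q→S→Y = 6+4+2+1 = 13, so the finish is 13 weeks.
L has 5 weeks of float (longest path through it is 8).
No other chain overtakes it, so the finish is 13 weeks.

13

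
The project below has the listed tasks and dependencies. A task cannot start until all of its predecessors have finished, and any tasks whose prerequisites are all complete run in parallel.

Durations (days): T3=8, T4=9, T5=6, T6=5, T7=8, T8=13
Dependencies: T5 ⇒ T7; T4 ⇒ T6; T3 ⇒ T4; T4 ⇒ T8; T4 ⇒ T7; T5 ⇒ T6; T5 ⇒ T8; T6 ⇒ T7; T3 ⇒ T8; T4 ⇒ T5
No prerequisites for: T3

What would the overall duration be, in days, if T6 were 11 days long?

42

Actual critical path: T3→T4→T5→T6→T7 = 8+9+6+5+8 = 36 ⇒ 36 days.
Since T6 is critical, the +6 change carries straight to that chain (now 42 days).
No other chain overtakes it, so the finish is 42 days.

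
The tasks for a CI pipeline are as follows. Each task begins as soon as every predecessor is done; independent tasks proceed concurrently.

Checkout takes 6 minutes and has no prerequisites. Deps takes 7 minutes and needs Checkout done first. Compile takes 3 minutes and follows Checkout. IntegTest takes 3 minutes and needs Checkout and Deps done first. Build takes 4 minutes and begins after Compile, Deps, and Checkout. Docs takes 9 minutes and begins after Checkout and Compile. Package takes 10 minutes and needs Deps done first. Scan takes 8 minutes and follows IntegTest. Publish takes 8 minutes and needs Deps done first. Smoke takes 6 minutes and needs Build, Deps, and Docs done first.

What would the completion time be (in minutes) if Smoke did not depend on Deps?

24

Original critical path: Checkout→Deps→IntegTest→Scan = 6+7+3+8 = 24 ⇒ 24 minutes.
Dropping Deps→Smoke doesn't change Smoke's earliest start (18); another predecessor still binds.
The longest chain is now Checkout→Deps→IntegTest→Scan = 6+7+3+8 = 24, so the schedule takes 24 minutes.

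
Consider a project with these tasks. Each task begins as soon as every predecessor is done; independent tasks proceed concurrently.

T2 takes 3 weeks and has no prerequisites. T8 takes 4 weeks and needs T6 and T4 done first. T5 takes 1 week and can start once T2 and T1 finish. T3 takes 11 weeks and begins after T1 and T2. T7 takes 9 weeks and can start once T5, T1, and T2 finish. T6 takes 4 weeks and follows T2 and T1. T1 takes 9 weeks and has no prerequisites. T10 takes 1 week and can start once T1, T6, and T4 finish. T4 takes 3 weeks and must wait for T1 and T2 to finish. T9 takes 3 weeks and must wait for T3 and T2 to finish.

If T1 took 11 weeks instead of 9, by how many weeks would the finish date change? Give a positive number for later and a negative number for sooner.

Critical path before the change: T1→T3→T9 = 9+11+3 = 23 giving 23 weeks.
T1 lies on that path, so at 11 weeks the path becomes 25 weeks.
No other chain overtakes it, so the finish is 25 weeks.
Change in finish: 25 − 23 = +2 weeks.

2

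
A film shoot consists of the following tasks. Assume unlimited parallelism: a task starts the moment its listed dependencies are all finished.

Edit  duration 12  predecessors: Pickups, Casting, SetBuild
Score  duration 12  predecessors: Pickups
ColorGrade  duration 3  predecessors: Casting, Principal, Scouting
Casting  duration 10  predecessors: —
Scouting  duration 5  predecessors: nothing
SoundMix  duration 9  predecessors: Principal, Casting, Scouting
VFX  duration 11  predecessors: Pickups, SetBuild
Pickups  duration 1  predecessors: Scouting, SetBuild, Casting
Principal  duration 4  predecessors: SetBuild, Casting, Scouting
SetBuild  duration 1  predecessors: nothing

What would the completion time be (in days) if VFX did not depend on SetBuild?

Original critical path: Casting→Principal→SoundMix = 10+4+9 = 23 ⇒ 23 days.
Dropping SetBuild→VFX doesn't change VFX's earliest start (11); another predecessor still binds.
After: Casting→Principal→SoundMix = 10+4+9 = 23 → 23 days.

23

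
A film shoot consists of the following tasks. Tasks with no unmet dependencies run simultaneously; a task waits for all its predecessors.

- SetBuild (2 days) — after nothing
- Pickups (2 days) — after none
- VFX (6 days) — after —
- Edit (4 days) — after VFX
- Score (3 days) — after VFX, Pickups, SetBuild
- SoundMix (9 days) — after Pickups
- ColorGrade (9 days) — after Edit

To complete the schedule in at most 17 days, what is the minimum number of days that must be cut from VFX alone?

2

Current finish: 19 days; target: 17.
VFX is on every critical path, so each day cut from VFX cuts the finish by one (this holds down to a finish of 14).
Need 19 − 17 = 2 days off VFX → VFX becomes 4 days, finish becomes 17.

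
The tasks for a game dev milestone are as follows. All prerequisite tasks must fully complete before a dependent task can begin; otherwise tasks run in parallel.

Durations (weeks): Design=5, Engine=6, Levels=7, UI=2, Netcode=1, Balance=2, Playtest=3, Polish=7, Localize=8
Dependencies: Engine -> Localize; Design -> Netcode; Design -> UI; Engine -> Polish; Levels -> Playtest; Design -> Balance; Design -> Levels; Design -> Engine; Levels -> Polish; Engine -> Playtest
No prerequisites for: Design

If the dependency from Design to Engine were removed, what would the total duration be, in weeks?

19

Original critical path: Design→Engine→Localize = 5+6+8 = 19 ⇒ 19 weeks.
Without Design→Engine, Engine's earliest start moves from 5 to 0.
After: Design→Levels→Polish = 5+7+7 = 19 → 19 weeks.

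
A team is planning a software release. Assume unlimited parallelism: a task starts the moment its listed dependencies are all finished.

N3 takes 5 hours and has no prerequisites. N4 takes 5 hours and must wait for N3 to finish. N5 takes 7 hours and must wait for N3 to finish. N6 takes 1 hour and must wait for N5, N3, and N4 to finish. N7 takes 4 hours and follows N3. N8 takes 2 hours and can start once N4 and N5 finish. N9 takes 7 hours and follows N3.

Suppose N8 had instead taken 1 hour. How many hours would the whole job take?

As given, the longest chain is N3→N5→N8 = 5+7+2 = 14, so the finish is 14 hours.
N8 lies on that path, so at 1 hour the path becomes 13 hours.
The binding chain switches to N3→N5→N6 = 5+7+1 = 13; finish 13 hours.

13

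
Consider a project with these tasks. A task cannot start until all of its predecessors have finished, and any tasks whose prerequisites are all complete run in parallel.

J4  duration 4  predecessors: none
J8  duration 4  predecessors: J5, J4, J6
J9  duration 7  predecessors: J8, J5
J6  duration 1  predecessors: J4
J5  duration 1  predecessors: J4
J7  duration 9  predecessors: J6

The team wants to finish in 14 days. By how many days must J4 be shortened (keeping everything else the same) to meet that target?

Current finish: 16 days; target: 14.
J4 is on every critical path, so each day cut from J4 cuts the finish by one (this holds down to a finish of 13).
Need 16 − 14 = 2 days off J4 → J4 becomes 2 days, finish becomes 14.

2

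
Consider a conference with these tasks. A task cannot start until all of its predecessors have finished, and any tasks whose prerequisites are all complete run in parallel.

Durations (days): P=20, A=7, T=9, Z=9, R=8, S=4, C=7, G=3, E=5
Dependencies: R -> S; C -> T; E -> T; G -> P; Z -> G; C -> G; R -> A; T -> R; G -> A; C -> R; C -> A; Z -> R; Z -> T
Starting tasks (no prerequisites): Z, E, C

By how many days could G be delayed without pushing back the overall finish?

Critical path: Z→T→R→A = 9+9+8+7 = 33, so the finish is 33 days.
G finishes as early as 12 and must finish by 13.
So G can slip 13 − 12 = 1 day.

1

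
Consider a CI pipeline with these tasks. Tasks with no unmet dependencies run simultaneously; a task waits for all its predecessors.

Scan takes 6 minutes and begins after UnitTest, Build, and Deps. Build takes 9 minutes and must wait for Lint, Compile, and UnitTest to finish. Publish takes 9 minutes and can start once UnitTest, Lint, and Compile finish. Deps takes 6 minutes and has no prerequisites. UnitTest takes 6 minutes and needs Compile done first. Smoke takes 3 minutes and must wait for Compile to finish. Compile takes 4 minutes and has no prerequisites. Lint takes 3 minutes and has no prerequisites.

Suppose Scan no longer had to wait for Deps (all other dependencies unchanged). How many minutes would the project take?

25

Before: longest chain Compile→UnitTest→Build→Scan = 4+6+9+6 = 25, finish 25.
Dropping Deps→Scan doesn't change Scan's earliest start (19); another predecessor still binds.
After: Compile→UnitTest→Build→Scan = 4+6+9+6 = 25 → 25 minutes.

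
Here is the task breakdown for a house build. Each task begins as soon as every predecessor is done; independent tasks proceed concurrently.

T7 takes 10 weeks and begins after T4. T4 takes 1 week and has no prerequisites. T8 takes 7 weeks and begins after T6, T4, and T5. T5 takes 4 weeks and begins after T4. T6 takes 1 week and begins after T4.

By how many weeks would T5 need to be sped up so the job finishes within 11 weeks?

Current finish: 12 weeks; target: 11.
T5 is on every critical path, so each week cut from T5 cuts the finish by one (this holds down to a finish of 11).
Need 12 − 11 = 1 week off T5 → T5 becomes 3 weeks, finish becomes 11.

1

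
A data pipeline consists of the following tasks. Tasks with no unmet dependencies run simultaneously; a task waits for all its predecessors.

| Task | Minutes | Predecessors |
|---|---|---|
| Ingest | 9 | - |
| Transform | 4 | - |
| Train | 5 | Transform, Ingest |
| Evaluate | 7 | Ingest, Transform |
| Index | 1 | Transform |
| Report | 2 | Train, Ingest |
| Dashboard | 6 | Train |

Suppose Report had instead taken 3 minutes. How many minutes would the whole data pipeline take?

Baseline: Ingest→Train→Dashboard = 9+5+6 = 20 → 20 minutes.
Report is off the critical path — its longest chain is 16 minutes, giving 4 of slack.
The critical path is still Ingest→Train→Dashboard; finish is now 20 minutes.

20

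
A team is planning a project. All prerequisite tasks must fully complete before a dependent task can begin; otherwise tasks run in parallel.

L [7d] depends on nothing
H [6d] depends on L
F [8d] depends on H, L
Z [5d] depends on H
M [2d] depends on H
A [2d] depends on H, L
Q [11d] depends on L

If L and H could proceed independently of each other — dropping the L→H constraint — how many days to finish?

18

Before: longest chain L→H→F = 7+6+8 = 21, finish 21.
Without L→H, H's earliest start moves from 7 to 0.
New critical path: L→Q = 7+11 = 18 ⇒ 18 days.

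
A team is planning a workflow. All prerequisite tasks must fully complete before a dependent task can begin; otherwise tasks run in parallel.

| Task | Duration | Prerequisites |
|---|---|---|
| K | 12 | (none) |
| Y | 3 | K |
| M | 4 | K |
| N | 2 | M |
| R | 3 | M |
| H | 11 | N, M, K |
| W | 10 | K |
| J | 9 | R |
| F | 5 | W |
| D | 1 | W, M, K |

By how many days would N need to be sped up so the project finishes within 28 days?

Current finish: 29 days; target: 28.
N is on every critical path, so each day cut from N cuts the finish by one (this holds down to a finish of 28).
Need 29 − 28 = 1 day off N → N becomes 1 day, finish becomes 28.

1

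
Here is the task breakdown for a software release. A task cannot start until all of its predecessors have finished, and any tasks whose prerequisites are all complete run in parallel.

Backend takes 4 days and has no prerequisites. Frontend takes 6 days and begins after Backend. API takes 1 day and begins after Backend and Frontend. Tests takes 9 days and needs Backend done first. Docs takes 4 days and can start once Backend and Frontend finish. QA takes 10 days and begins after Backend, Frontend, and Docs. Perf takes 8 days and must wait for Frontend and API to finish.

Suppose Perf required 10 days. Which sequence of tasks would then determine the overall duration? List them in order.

Critical path before the change: Backend→Frontend→Docs→QA = 4+6+4+10 = 24 giving 24 days.
The longest path through Perf is only 19 days, so Perf has float 5.
The critical path is still Backend→Frontend→Docs→QA; finish is now 24 days.

Backend, Frontend, Docs, QA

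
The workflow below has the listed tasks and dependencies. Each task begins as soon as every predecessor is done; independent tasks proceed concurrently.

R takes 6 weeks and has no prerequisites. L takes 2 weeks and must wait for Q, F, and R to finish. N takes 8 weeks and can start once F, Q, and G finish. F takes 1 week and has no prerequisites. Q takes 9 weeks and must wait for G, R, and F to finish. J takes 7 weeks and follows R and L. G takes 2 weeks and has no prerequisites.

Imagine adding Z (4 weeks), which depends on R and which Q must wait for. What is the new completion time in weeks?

28

Originally the plan takes 24 weeks.
With Z inserted, Q now waits for max(G, R, F, Z).
New critical path: R→Z→Q→L→J = 6+4+9+2+7 = 28 ⇒ 28 weeks.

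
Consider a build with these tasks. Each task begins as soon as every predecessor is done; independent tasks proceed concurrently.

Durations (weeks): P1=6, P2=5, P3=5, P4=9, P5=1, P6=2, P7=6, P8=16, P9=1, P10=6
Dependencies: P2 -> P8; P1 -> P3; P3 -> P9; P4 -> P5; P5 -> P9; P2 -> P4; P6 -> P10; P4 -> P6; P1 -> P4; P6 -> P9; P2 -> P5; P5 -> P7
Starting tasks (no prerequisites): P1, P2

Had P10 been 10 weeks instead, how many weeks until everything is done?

As given, the longest chain is P1→P4→P6→P10 = 6+9+2+6 = 23, so the finish is 23 weeks.
P10 is on the critical path; changing it to 10 makes that path 27 weeks.
That remains the longest chain; total 27 weeks.

27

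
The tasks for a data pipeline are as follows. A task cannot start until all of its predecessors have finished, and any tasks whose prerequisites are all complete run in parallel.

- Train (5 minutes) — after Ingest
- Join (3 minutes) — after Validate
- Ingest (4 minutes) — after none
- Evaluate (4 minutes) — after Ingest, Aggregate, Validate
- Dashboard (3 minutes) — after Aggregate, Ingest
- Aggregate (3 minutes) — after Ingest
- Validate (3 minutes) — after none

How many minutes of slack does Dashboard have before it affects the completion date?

Critical path: Ingest→Aggregate→Evaluate = 4+3+4 = 11, so the finish is 11 minutes.
Longest path through Dashboard: 10 minutes (earliest finish 10, latest finish 11).
So Dashboard can slip 11 − 10 = 1 minute.

1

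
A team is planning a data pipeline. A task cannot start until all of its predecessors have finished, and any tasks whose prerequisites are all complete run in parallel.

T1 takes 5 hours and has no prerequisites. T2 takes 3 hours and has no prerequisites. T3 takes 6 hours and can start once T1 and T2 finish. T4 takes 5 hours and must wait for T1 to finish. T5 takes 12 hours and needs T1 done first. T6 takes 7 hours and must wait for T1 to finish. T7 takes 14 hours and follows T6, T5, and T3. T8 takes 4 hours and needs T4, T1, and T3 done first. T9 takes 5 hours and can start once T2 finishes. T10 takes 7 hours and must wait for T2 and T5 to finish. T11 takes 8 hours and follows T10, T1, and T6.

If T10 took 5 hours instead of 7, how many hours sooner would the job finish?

1

Baseline: T1→T5→T10→T11 = 5+12+7+8 = 32 → 32 hours.
T10 lies on that path, so at 5 hours the path becomes 30 hours.
The binding chain switches to T1→T5→T7 = 5+12+14 = 31; finish 31 hours.
Change in finish: 31 − 32 = -1 hours.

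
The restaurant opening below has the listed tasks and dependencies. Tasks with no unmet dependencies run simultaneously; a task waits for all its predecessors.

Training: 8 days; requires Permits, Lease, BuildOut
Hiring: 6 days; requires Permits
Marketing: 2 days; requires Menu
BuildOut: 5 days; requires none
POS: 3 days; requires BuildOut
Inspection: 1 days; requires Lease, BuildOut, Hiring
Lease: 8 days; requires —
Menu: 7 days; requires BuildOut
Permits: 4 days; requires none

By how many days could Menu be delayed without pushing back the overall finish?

The longest chain is Lease→Training = 8+8 = 16; overall finish 16 days.
Longest path through Menu: 14 days (earliest finish 12, latest finish 14).
Float = 16 − 14 = 2.

2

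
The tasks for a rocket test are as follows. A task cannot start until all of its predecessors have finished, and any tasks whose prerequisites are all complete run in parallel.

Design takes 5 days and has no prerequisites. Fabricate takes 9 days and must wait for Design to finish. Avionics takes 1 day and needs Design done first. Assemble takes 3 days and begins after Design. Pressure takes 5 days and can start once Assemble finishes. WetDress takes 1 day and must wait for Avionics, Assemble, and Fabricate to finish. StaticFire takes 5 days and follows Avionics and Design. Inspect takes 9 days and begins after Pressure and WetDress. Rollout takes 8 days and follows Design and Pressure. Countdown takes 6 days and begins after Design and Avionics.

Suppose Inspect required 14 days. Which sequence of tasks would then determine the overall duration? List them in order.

Design, Fabricate, WetDress, Inspect

As given, the longest chain is Design→Fabricate→WetDress→Inspect = 5+9+1+9 = 24, so the finish is 24 days.
Inspect is on the critical path; changing it to 14 makes that path 29 days.
No other chain overtakes it, so the finish is 29 days.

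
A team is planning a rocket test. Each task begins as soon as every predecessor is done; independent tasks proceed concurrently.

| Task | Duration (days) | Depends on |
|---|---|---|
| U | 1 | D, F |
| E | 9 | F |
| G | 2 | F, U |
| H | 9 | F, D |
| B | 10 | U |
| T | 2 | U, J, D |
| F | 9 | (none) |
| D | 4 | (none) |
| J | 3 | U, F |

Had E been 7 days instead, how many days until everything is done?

20

As given, the longest chain is F→U→B = 9+1+10 = 20, so the finish is 20 days.
The longest path through E is only 18 days, so E has float 2.
No other chain overtakes it, so the finish is 20 days.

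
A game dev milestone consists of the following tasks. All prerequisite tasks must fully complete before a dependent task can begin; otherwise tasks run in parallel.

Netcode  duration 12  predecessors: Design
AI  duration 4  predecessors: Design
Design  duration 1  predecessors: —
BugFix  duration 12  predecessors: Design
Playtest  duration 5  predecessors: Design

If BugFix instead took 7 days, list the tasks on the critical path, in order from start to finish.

The binding path is Design→BugFix = 1+12 = 13; finish at 13 days.
BugFix lies on that path, so at 7 days the path becomes 8 days.
Now Design→Netcode = 1+12 = 13 is longest, so the finish becomes 13 days.

Design, Netcode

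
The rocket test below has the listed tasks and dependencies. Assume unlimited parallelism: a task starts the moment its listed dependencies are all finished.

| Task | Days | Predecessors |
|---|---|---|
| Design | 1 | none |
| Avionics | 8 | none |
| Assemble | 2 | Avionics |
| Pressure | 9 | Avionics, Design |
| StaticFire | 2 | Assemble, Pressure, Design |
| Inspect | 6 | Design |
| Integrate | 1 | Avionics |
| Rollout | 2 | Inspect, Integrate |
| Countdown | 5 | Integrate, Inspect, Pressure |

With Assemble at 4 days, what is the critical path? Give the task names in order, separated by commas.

As given, the longest chain is Avionics→Pressure→Countdown = 8+9+5 = 22, so the finish is 22 days.
Assemble has 10 days of float (longest path through it is 12).
No other chain overtakes it, so the finish is 22 days.

Avionics, Pressure, Countdown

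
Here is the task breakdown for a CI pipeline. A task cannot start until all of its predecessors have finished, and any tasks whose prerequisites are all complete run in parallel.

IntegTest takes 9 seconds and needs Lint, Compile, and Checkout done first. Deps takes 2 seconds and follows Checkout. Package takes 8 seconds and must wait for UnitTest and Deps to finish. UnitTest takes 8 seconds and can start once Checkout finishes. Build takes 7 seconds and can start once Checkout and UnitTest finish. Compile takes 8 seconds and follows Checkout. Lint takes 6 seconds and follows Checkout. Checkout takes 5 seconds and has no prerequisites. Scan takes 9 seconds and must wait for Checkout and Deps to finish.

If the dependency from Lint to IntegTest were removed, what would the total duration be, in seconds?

22

Original critical path: Checkout→Compile→IntegTest = 5+8+9 = 22 ⇒ 22 seconds.
Dropping Lint→IntegTest doesn't change IntegTest's earliest start (13); another predecessor still binds.
The longest chain is now Checkout→Compile→IntegTest = 5+8+9 = 22, so the CI pipeline takes 22 seconds.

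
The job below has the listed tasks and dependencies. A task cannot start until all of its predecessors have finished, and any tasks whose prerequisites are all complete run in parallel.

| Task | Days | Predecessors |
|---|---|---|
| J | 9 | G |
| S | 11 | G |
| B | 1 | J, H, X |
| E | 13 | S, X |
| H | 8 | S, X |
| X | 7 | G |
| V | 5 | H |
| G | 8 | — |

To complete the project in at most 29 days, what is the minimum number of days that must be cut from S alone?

Current finish: 32 days; target: 29.
S is on every critical path, so each day cut from S cuts the finish by one (this holds down to a finish of 28).
Need 32 − 29 = 3 days off S → S becomes 8 days, finish becomes 29.

3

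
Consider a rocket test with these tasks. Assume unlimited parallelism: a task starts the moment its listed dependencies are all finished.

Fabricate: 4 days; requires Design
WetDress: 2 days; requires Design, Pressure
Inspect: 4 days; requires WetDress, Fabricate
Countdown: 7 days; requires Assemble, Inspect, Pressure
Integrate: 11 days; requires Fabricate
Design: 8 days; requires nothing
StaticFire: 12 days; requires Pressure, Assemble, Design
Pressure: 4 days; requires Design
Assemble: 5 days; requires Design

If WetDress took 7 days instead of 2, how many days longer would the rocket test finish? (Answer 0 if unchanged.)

The binding path is Design→Pressure→WetDress→Inspect→Countdown = 8+4+2+4+7 = 25; finish at 25 days.
WetDress lies on that path, so at 7 days the path becomes 30 days.
That remains the longest chain; total 30 days.
Change in finish: 30 − 25 = +5 days.

5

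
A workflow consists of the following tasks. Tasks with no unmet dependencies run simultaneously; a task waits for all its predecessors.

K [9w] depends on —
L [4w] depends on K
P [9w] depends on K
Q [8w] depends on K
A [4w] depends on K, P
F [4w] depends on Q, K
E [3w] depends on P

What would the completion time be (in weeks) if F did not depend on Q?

22

Before: longest chain K→P→A = 9+9+4 = 22, finish 22.
Without Q→F, F's earliest start moves from 17 to 9.
After: K→P→A = 9+9+4 = 22 → 22 weeks.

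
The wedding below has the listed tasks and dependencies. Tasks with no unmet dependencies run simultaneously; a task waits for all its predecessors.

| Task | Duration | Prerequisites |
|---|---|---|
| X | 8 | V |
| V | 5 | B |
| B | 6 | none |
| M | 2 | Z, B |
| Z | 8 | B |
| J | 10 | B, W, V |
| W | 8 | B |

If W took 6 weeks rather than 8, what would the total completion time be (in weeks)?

Critical path before the change: B→W→J = 6+8+10 = 24 giving 24 weeks.
Since W is critical, the -2 change carries straight to that chain (now 22 weeks).
No other chain overtakes it, so the finish is 22 weeks.

22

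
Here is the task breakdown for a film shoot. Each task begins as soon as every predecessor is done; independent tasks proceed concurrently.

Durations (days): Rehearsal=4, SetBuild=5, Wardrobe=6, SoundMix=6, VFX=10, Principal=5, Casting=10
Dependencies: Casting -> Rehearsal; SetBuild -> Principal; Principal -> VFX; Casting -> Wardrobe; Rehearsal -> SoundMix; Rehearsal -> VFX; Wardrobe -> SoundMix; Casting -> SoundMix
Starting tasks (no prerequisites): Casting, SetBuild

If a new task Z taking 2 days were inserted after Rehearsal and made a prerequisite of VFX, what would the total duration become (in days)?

26

Originally the schedule takes 24 days.
With Z inserted, VFX now waits for max(Principal, Rehearsal, Z).
New critical path: Casting→Rehearsal→Z→VFX = 10+4+2+10 = 26 ⇒ 26 days.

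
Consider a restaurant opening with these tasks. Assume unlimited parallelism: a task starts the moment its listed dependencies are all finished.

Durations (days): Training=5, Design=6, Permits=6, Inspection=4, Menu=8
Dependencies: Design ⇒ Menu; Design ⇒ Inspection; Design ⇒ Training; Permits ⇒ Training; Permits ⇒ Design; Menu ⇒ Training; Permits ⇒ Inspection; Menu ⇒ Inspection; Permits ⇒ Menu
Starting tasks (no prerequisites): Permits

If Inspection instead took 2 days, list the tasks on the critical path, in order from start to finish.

Critical path before the change: Permits→Design→Menu→Training = 6+6+8+5 = 25 giving 25 days.
The longest path through Inspection is only 24 days, so Inspection has float 1.
No other chain overtakes it, so the finish is 25 days.

Permits, Design, Menu, Training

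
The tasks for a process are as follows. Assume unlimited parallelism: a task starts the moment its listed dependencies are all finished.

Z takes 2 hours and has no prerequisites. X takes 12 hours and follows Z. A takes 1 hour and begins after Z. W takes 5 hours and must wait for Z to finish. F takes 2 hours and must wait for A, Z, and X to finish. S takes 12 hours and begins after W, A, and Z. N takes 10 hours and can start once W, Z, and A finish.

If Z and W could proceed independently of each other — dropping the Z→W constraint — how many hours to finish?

17

Original critical path: Z→W→S = 2+5+12 = 19 ⇒ 19 hours.
Without Z→W, W's earliest start moves from 2 to 0.
New critical path: W→S = 5+12 = 17 ⇒ 17 hours.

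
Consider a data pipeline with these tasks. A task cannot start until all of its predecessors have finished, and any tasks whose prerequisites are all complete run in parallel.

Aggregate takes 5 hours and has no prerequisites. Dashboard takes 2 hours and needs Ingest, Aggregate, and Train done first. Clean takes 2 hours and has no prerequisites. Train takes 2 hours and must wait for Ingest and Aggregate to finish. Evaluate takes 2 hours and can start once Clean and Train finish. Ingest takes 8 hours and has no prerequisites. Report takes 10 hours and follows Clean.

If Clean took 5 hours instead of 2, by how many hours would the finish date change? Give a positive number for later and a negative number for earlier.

3

Baseline: Clean→Report = 2+10 = 12 → 12 hours.
Clean is on the critical path; changing it to 5 makes that path 15 hours.
The critical path is still Clean→Report; finish is now 15 hours.
Change in finish: 15 − 12 = +3 hours.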